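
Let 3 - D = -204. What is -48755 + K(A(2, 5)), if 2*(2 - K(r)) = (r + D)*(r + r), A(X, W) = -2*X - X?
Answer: -47547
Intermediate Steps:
D = 207 (D = 3 - 1*(-204) = 3 + 204 = 207)
A(X, W) = -3*X
K(r) = 2 - r*(207 + r) (K(r) = 2 - (r + 207)*(r + r)/2 = 2 - (207 + r)*2*r/2 = 2 - r*(207 + r))
-48755 + K(A(2, 5)) = -48755 + (2 - (-3*2)² - (-621)*2) = -48755 + (2 - 1*(-6)² - 207*(-6)) = -48755 + (2 - 1*36 + 1242) = -48755 + (2 - 36 + 1242) = -48755 + 1208 = -47547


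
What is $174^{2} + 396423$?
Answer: $426699$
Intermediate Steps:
$174^{2} + 396423 = 30276 + 396423 = 426699$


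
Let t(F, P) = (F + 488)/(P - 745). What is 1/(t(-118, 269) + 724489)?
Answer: 238/172428197 ≈ 1.3803e-6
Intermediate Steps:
t(F, P) = (488 + F)/(-745 + P)
1/(t(-118, 269) + 724489) = 1/((488 - 118)/(-745 + 269) + 724489) = 1/(370/(-476) + 724489) = 1/(-1/476*370 + 724489) = 1/(-185/238 + 724489) = 1/(172428197/238) = 238/172428197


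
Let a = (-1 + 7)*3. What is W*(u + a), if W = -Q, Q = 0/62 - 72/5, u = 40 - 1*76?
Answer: -1296/5 ≈ -259.20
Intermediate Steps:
a = 18 (a = 6*3 = 18)
u = -36 (u = 40 - 76 = -36)
Q = -72/5 (Q = 0*(1/62) - 72*⅕ = 0 - 72/5 = -72/5 ≈ -14.400)
W = 72/5 (W = -1*(-72/5) = 72/5 ≈ 14.400)
W*(u + a) = 72*(-36 + 18)/5 = (72/5)*(-18) = -1296/5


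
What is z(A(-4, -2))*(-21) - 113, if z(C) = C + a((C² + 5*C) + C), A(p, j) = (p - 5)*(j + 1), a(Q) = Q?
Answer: -3137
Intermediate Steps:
A(p, j) = (1 + j)*(-5 + p) (A(p, j) = (-5 + p)*(1 + j) = (1 + j)*(-5 + p))
z(C) = C² + 7*C (z(C) = C + ((C² + 5*C) + C) = C + (C² + 6*C) = C² + 7*C)
z(A(-4, -2))*(-21) - 113 = ((-5 - 4 - 5*(-2) - 2*(-4))*(7 + (-5 - 4 - 5*(-2) - 2*(-4))))*(-21) - 113 = ((-5 - 4 + 10 + 8)*(7 + (-5 - 4 + 10 + 8)))*(-21) - 113 = (9*(7 + 9))*(-21) - 113 = (9*16)*(-21) - 113 = 144*(-21) - 113 = -3024 - 113 = -3137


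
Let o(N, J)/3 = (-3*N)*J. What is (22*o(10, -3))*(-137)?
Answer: -813780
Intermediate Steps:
o(N, J) = -9*J*N (o(N, J) = 3*((-3*N)*J) = 3*(-3*J*N) = -9*J*N)
(22*o(10, -3))*(-137) = (22*(-9*(-3)*10))*(-137) = (22*270)*(-137) = 5940*(-137) = -813780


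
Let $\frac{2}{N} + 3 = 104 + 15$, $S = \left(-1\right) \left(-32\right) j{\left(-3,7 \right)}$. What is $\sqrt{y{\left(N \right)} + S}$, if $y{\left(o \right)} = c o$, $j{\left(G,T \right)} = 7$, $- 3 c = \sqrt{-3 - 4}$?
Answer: $\frac{\sqrt{6781824 - 174 i \sqrt{7}}}{174} \approx 14.967 - 0.00050798 i$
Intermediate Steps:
$c = - \frac{i \sqrt{7}}{3}$ ($c = - \frac{\sqrt{-3 - 4}}{3} = - \frac{\sqrt{-7}}{3} = - \frac{i \sqrt{7}}{3} \approx - 0.88192 i$)
$S = 224$ ($S = \left(-1\right) \left(-32\right) 7 = 32 \cdot 7 = 224$)
$N = \frac{1}{58}$ ($N = \frac{2}{-3 + \left(104 + 15\right)} = \frac{2}{-3 + 119} = \frac{2}{116} = 2 \cdot \frac{1}{116} = \frac{1}{58} \approx 0.017241$)
$y{\left(o \right)} = - \frac{i o \sqrt{7}}{3}$ ($y{\left(o \right)} = - \frac{i \sqrt{7}}{3} o = - \frac{i o \sqrt{7}}{3}$)
$\sqrt{y{\left(N \right)} + S} = \sqrt{\left(- \frac{1}{3}\right) i \frac{1}{58} \sqrt{7} + 224} = \sqrt{- \frac{i \sqrt{7}}{174} + 224} = \sqrt{224 - \frac{i \sqrt{7}}{174}}$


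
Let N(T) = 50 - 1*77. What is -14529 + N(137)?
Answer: -14556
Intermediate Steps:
N(T) = -27 (N(T) = 50 - 77 = -27)
-14529 + N(137) = -14529 - 27 = -14556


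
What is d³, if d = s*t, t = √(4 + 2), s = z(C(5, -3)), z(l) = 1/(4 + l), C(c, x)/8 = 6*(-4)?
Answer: -3*√6/3322336 ≈ -2.2118e-6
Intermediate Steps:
C(c, x) = -192 (C(c, x) = 8*(6*(-4)) = 8*(-24) = -192)
s = -1/188 (s = 1/(4 - 192) = 1/(-188) = -1/188 ≈ -0.0053191)
t = √6 ≈ 2.4495
d = -√6/188 ≈ -0.013029
d³ = (-√6/188)³ = -3*√6/3322336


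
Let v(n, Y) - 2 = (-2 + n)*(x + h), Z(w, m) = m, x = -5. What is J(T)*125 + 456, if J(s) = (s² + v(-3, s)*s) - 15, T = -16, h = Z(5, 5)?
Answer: 26581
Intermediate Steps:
h = 5
v(n, Y) = 2 (v(n, Y) = 2 + (-2 + n)*(-5 + 5) = 2 + (-2 + n)*0 = 2 + 0 = 2)
J(s) = -15 + s² + 2*s (J(s) = (s² + 2*s) - 15 = -15 + s² + 2*s)
J(T)*125 + 456 = (-15 + (-16)² + 2*(-16))*125 + 456 = (-15 + 256 - 32)*125 + 456 = 209*125 + 456 = 26125 + 456 = 26581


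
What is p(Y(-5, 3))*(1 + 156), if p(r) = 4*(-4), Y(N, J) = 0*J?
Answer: -2512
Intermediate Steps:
Y(N, J) = 0
p(r) = -16
p(Y(-5, 3))*(1 + 156) = -16*(1 + 156) = -16*157 = -2512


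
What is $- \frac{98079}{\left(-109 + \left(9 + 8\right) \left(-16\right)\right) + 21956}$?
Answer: $- \frac{98079}{21575} \approx -4.546$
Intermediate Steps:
$- \frac{98079}{\left(-109 + \left(9 + 8\right) \left(-16\right)\right) + 21956} = - \frac{98079}{\left(-109 + 17 \left(-16\right)\right) + 21956} = - \frac{98079}{\left(-109 - 272\right) + 21956} = - \frac{98079}{-381 + 21956} = - \frac{98079}{21575}$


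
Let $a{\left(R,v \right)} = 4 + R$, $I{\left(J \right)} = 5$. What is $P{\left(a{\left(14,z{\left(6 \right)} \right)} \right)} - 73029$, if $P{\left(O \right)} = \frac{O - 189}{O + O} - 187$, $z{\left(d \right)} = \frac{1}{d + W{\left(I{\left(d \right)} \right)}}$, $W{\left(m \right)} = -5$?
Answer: $- \frac{292883}{4} \approx -73221.0$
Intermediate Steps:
$z{\left(d \right)} = \frac{1}{-5 + d}$ ($z{\left(d \right)} = \frac{1}{d - 5} = \frac{1}{-5 + d}$)
$P{\left(O \right)} = -187 + \frac{-189 + O}{2 O}$ ($P{\left(O \right)} = \frac{-189 + O}{2 O} - 187 = -187 + \frac{-189 + O}{2 O}$)
$P{\left(a{\left(14,z{\left(6 \right)} \right)} \right)} - 73029 = \frac{-189 - 373 \left(4 + 14\right)}{2 \left(4 + 14\right)} - 73029 = \frac{-189 - 6714}{2 \cdot 18} - 73029 = \frac{1}{2} \cdot \frac{1}{18} \left(-189 - 6714\right) - 73029 = \frac{1}{2} \cdot \frac{1}{18} \left(-6903\right) - 73029 = - \frac{767}{4} - 73029 = - \frac{292883}{4}$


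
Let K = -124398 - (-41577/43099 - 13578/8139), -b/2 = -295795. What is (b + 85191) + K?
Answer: 64589119154296/116927587 ≈ 5.5239e+5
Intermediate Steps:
b = 591590 (b = -2*(-295795) = 591590)
K = -14545250103151/116927587 (K = -124398 - (-41577*1/43099 - 13578*1/8139) = -124398 - (-41577/43099 - 4526/2713) = -124398 - 1*(-307864475/116927587) = -124398 + 307864475/116927587 = -14545250103151/116927587 ≈ -1.2440e+5)
(b + 85191) + K = (591590 + 85191) - 14545250103151/116927587 = 676781 - 14545250103151/116927587 = 64589119154296/116927587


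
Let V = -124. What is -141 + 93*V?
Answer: -11673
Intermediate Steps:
-141 + 93*V = -141 + 93*(-124) = -141 - 11532 = -11673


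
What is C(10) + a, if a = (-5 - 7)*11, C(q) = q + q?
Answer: -112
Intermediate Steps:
C(q) = 2*q
a = -132 (a = -12*11 = -132)
C(10) + a = 2*10 - 132 = 20 - 132 = -112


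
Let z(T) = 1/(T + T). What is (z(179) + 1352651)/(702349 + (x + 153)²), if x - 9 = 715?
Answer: 484249059/526789124 ≈ 0.91925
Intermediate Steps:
x = 724 (x = 9 + 715 = 724)
z(T) = 1/(2*T)
(z(179) + 1352651)/(702349 + (x + 153)²) = ((½)/179 + 1352651)/(702349 + (724 + 153)²) = ((½)*(1/179) + 1352651)/(702349 + 877²) = (1/358 + 1352651)/(702349 + 769129) = (484249059/358)/1471478 = (484249059/358)*(1/1471478) = 484249059/526789124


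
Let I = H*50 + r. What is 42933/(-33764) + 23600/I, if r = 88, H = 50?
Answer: 171429949/21845308 ≈ 7.8475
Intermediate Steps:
I = 2588 (I = 50*50 + 88 = 2500 + 88 = 2588)
42933/(-33764) + 23600/I = 42933/(-33764) + 23600/2588 = 42933*(-1/33764) + 23600*(1/2588) = -42933/33764 + 5900/647 = 171429949/21845308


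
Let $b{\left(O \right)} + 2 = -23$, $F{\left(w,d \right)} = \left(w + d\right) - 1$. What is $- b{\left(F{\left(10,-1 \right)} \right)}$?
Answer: $25$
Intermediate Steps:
$F{\left(w,d \right)} = -1 + d + w$ ($F{\left(w,d \right)} = \left(d + w\right) - 1 = -1 + d + w$)
$b{\left(O \right)} = -25$ ($b{\left(O \right)} = -2 - 23 = -25$)
$- b{\left(F{\left(10,-1 \right)} \right)} = \left(-1\right) \left(-25\right) = 25$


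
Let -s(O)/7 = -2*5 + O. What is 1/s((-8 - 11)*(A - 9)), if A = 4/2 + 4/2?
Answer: -1/595 ≈ -0.0016807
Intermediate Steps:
A = 4 (A = 4*(½) + 4*(½) = 2 + 2 = 4)
s(O) = 70 - 7*O (s(O) = -7*(-2*5 + O) = -7*(-10 + O) = 70 - 7*O)
1/s((-8 - 11)*(A - 9)) = 1/(70 - 7*(-8 - 11)*(4 - 9)) = 1/(70 - (-133)*(-5)) = 1/(70 - 7*95) = 1/(70 - 665) = 1/(-595) = -1/595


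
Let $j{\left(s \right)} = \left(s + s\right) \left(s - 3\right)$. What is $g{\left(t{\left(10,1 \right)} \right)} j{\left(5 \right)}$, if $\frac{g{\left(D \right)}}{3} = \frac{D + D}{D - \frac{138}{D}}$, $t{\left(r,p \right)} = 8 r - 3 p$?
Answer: $\frac{711480}{5791} \approx 122.86$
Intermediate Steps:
$j{\left(s \right)} = 2 s \left(-3 + s\right)$
$t{\left(r,p \right)} = - 3 p + 8 r$
$g{\left(D \right)} = \frac{6 D}{D - \frac{138}{D}}$ ($g{\left(D \right)} = 3 \frac{D + D}{D - \frac{138}{D}} = 3 \frac{2 D}{D - \frac{138}{D}} = \frac{6 D}{D - \frac{138}{D}}$)
$g{\left(t{\left(10,1 \right)} \right)} j{\left(5 \right)} = \frac{6 \left(\left(-3\right) 1 + 8 \cdot 10\right)^{2}}{-138 + \left(\left(-3\right) 1 + 8 \cdot 10\right)^{2}} \cdot 2 \cdot 5 \left(-3 + 5\right) = \frac{6 \left(-3 + 80\right)^{2}}{-138 + \left(-3 + 80\right)^{2}} \cdot 2 \cdot 5 \cdot 2 = \frac{6 \cdot 77^{2}}{-138 + 77^{2}} \cdot 20 = 6 \cdot 5929 \frac{1}{-138 + 5929} \cdot 20 = 6 \cdot 5929 \cdot \frac{1}{5791} \cdot 20 = \frac{35574}{5791} \cdot 20 = \frac{711480}{5791}$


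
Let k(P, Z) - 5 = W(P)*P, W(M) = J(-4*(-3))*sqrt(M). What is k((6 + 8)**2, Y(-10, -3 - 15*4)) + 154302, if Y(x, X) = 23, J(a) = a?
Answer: 187235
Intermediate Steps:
W(M) = 12*sqrt(M) (W(M) = (-4*(-3))*sqrt(M) = 12*sqrt(M))
k(P, Z) = 5 + 12*P**(3/2) (k(P, Z) = 5 + (12*sqrt(P))*P = 5 + 12*P**(3/2))
k((6 + 8)**2, Y(-10, -3 - 15*4)) + 154302 = (5 + 12*((6 + 8)**2)**(3/2)) + 154302 = (5 + 12*(14**2)**(3/2)) + 154302 = (5 + 12*196**(3/2)) + 154302 = (5 + 12*2744) + 154302 = (5 + 32928) + 154302 = 32933 + 154302 = 187235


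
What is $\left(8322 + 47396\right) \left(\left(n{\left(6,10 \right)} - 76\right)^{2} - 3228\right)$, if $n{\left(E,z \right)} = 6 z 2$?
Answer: $-71987656$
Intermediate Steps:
$n{\left(E,z \right)} = 12 z$
$\left(8322 + 47396\right) \left(\left(n{\left(6,10 \right)} - 76\right)^{2} - 3228\right) = \left(8322 + 47396\right) \left(\left(12 \cdot 10 - 76\right)^{2} - 3228\right) = 55718 \left(\left(120 - 76\right)^{2} - 3228\right) = 55718 \left(44^{2} - 3228\right) = 55718 \left(1936 - 3228\right) = 55718 \left(-1292\right) = -71987656$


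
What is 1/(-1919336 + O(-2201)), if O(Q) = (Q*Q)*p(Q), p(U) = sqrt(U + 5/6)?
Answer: -11516016/309826089169307377 - 4844401*I*sqrt(79206)/309826089169307377 ≈ -3.7169e-11 - 4.4005e-9*I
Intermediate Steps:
p(U) = sqrt(5/6 + U) (p(U) = sqrt(U + 5*(1/6)) = sqrt(U + 5/6) = sqrt(5/6 + U))
O(Q) = Q**2*sqrt(30 + 36*Q)/6 (O(Q) = (Q*Q)*(sqrt(30 + 36*Q)/6) = Q**2*(sqrt(30 + 36*Q)/6) = Q**2*sqrt(30 + 36*Q)/6)
1/(-1919336 + O(-2201)) = 1/(-1919336 + (1/6)*(-2201)**2*sqrt(30 + 36*(-2201))) = 1/(-1919336 + (1/6)*4844401*sqrt(30 - 79236)) = 1/(-1919336 + (1/6)*4844401*sqrt(-79206)) = 1/(-1919336 + (1/6)*4844401*(I*sqrt(79206))) = 1/(-1919336 + 4844401*I*sqrt(79206)/6)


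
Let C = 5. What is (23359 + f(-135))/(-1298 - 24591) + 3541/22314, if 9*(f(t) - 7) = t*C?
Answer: -428042425/577687146 ≈ -0.74096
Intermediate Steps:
f(t) = 7 + 5*t/9 (f(t) = 7 + (t*5)/9 = 7 + (5*t)/9 = 7 + 5*t/9)
(23359 + f(-135))/(-1298 - 24591) + 3541/22314 = (23359 + (7 + (5/9)*(-135)))/(-1298 - 24591) + 3541/22314 = (23359 + (7 - 75))/(-25889) + 3541*(1/22314) = (23359 - 68)*(-1/25889) + 3541/22314 = 23291*(-1/25889) + 3541/22314 = -23291/25889 + 3541/22314 = -428042425/577687146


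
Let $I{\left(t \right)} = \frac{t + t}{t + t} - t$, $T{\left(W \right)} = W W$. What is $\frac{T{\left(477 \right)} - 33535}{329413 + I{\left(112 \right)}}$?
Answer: $\frac{96997}{164651} \approx 0.58911$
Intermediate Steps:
$T{\left(W \right)} = W^{2}$
$I{\left(t \right)} = 1 - t$ ($I{\left(t \right)} = \frac{2 t}{2 t} - t = 2 t \frac{1}{2 t} - t = 1 - t$)
$\frac{T{\left(477 \right)} - 33535}{329413 + I{\left(112 \right)}} = \frac{477^{2} - 33535}{329413 + \left(1 - 112\right)} = \frac{227529 - 33535}{329413 + \left(1 - 112\right)} = \frac{193994}{329413 - 111} = \frac{193994}{329302} = 193994 \cdot \frac{1}{329302} = \frac{96997}{164651}$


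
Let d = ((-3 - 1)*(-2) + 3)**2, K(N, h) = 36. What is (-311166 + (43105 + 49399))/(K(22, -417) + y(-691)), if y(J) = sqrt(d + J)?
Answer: -1311972/311 + 109331*I*sqrt(570)/933 ≈ -4218.6 + 2797.7*I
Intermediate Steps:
d = 121 (d = (-4*(-2) + 3)**2 = (8 + 3)**2 = 11**2 = 121)
y(J) = sqrt(121 + J)
(-311166 + (43105 + 49399))/(K(22, -417) + y(-691)) = (-311166 + (43105 + 49399))/(36 + sqrt(121 - 691)) = (-311166 + 92504)/(36 + sqrt(-570)) = -218662/(36 + I*sqrt(570))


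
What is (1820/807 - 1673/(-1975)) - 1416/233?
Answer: -1104761837/371361225 ≈ -2.9749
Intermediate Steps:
(1820/807 - 1673/(-1975)) - 1416/233 = (1820*(1/807) - 1673*(-1/1975)) - 1416*1/233 = (1820/807 + 1673/1975) - 1416/233 = 4944611/1593825 - 1416/233 = -1104761837/371361225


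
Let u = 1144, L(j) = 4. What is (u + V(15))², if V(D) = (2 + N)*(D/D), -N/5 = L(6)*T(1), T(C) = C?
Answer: 1267876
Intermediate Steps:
N = -20 ≈ -20.000
V(D) = -18 (V(D) = (2 - 20)*(D/D) = -18*1 = -18)
(u + V(15))² = (1144 - 18)² = 1126² = 1267876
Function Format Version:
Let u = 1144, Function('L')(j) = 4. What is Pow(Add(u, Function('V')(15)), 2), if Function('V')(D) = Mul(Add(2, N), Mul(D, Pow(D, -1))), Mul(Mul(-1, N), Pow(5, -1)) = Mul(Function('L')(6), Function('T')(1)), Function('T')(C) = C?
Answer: 1267876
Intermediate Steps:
N = -20 (N = Mul(-5, Mul(4, 1)) = Mul(-5, 4) = -20)
Function('V')(D) = -18 (Function('V')(D) = Mul(Add(2, -20), Mul(D, Pow(D, -1))) = Mul(-18, 1) = -18)
Pow(Add(u, Function('V')(15)), 2) = Pow(Add(1144, -18), 2) = Pow(1126, 2) = 1267876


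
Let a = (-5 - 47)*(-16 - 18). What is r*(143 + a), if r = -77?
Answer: -147147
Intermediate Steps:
a = 1768 (a = -52*(-34) = 1768)
r*(143 + a) = -77*(143 + 1768) = -77*1911 = -147147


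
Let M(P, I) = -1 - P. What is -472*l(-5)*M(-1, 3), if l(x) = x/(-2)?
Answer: 0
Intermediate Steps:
l(x) = -x/2 (l(x) = x*(-½) = -x/2)
-472*l(-5)*M(-1, 3) = -472*(-½*(-5))*(-1 - 1*(-1)) = -1180*(-1 + 1) = -1180*0 = -472*0 = 0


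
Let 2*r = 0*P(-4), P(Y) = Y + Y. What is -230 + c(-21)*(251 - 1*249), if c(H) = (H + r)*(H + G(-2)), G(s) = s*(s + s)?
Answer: 316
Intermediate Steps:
P(Y) = 2*Y
G(s) = 2*s**2 (G(s) = s*(2*s) = 2*s**2)
r = 0 (r = (0*(2*(-4)))/2 = (0*(-8))/2 = (1/2)*0 = 0)
c(H) = H*(8 + H) (c(H) = (H + 0)*(H + 2*(-2)**2) = H*(H + 2*4) = H*(H + 8) = H*(8 + H))
-230 + c(-21)*(251 - 1*249) = -230 + (-21*(8 - 21))*(251 - 1*249) = -230 + (-21*(-13))*(251 - 249) = -230 + 273*2 = -230 + 546 = 316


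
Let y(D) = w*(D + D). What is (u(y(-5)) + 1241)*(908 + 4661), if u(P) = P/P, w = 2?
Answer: 6916698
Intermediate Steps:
y(D) = 4*D (y(D) = 2*(D + D) = 2*(2*D) = 4*D)
u(P) = 1
(u(y(-5)) + 1241)*(908 + 4661) = (1 + 1241)*(908 + 4661) = 1242*5569 = 6916698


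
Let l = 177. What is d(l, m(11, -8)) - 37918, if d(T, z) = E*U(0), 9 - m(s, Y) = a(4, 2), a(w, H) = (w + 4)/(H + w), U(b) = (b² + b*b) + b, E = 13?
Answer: -37918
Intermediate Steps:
U(b) = b + 2*b² (U(b) = (b² + b²) + b = 2*b² + b = b + 2*b²)
a(w, H) = (4 + w)/(H + w)
m(s, Y) = 23/3 (m(s, Y) = 9 - (4 + 4)/(2 + 4) = 9 - 8/6 = 9 - 1*4/3 = 9 - 4/3 = 23/3)
d(T, z) = 0 (d(T, z) = 13*(0*(1 + 2*0)) = 13*(0*(1 + 0)) = 13*(0*1) = 13*0 = 0)
d(l, m(11, -8)) - 37918 = 0 - 37918 = -37918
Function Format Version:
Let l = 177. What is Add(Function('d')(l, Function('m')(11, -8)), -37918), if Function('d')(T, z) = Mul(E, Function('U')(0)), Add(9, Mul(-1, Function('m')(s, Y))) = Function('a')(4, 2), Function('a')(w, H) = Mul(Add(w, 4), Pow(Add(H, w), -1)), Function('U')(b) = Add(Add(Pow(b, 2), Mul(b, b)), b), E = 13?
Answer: -37918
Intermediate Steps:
Function('U')(b) = Add(b, Mul(2, Pow(b, 2))) (Function('U')(b) = Add(Add(Pow(b, 2), Pow(b, 2)), b) = Add(Mul(2, Pow(b, 2)), b) = Add(b, Mul(2, Pow(b, 2))))
Function('a')(w, H) = Mul(Pow(Add(H, w), -1), Add(4, w)) (Function('a')(w, H) = Mul(Add(4, w), Pow(Add(H, w), -1)) = Mul(Pow(Add(H, w), -1), Add(4, w)))
Function('m')(s, Y) = Rational(23, 3) (Function('m')(s, Y) = Add(9, Mul(-1, Mul(Pow(Add(2, 4), -1), Add(4, 4)))) = Add(9, Mul(-1, Mul(Pow(6, -1), 8))) = Add(9, Mul(-1, Mul(Rational(1, 6), 8))) = Add(9, Mul(-1, Rational(4, 3))) = Add(9, Rational(-4, 3)) = Rational(23, 3))
Function('d')(T, z) = 0 (Function('d')(T, z) = Mul(13, Mul(0, Add(1, Mul(2, 0)))) = Mul(13, Mul(0, Add(1, 0))) = Mul(13, Mul(0, 1)) = Mul(13, 0) = 0)
Add(Function('d')(l, Function('m')(11, -8)), -37918) = Add(0, -37918) = -37918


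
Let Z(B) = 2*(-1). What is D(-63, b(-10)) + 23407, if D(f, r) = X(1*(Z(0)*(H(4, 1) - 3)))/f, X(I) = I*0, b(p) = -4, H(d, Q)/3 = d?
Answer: 23407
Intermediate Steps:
Z(B) = -2
H(d, Q) = 3*d
X(I) = 0
D(f, r) = 0 (D(f, r) = 0/f = 0)
D(-63, b(-10)) + 23407 = 0 + 23407 = 23407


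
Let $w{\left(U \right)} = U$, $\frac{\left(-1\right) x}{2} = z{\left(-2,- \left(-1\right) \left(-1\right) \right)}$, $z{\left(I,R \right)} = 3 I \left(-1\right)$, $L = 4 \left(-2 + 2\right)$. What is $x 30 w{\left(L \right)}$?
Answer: $0$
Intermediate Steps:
$L = 0$ ($L = 4 \cdot 0 = 0$)
$z{\left(I,R \right)} = - 3 I$
$x = -12$ ($x = - 2 \left(\left(-3\right) \left(-2\right)\right) = \left(-2\right) 6 = -12$)
$x 30 w{\left(L \right)} = \left(-12\right) 30 \cdot 0 = \left(-360\right) 0 = 0$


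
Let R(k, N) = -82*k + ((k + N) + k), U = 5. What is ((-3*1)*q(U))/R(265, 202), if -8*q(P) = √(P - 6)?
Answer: -3*I/167984 ≈ -1.7859e-5*I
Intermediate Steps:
q(P) = -√(-6 + P)/8 (q(P) = -√(P - 6)/8 = -√(-6 + P)/8)
R(k, N) = N - 80*k (R(k, N) = -82*k + ((N + k) + k) = -82*k + (N + 2*k) = N - 80*k)
((-3*1)*q(U))/R(265, 202) = ((-3*1)*(-√(-6 + 5)/8))/(202 - 80*265) = (-(-3)*√(-1)/8)/(202 - 21200) = -(-3)*I/8/(-20998) = (3*I/8)*(-1/20998) = -3*I/167984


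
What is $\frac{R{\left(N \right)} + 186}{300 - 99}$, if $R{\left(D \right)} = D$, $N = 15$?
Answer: $1$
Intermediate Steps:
$\frac{R{\left(N \right)} + 186}{300 - 99} = \frac{15 + 186}{300 - 99} = \frac{201}{201} = 201 \cdot \frac{1}{201} = 1$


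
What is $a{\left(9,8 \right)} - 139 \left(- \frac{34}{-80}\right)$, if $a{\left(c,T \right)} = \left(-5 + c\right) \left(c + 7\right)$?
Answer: $\frac{197}{40} \approx 4.925$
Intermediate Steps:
$a{\left(c,T \right)} = \left(-5 + c\right) \left(7 + c\right)$
$a{\left(9,8 \right)} - 139 \left(- \frac{34}{-80}\right) = \left(-35 + 9^{2} + 2 \cdot 9\right) - 139 \left(- \frac{34}{-80}\right) = \left(-35 + 81 + 18\right) - 139 \left(\left(-34\right) \left(- \frac{1}{80}\right)\right) = 64 - \frac{2363}{40} = \frac{197}{40}$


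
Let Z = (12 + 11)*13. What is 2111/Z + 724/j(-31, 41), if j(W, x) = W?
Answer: -151035/9269 ≈ -16.295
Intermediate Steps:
Z = 299 (Z = 23*13 = 299)
2111/Z + 724/j(-31, 41) = 2111/299 + 724/(-31) = 2111*(1/299) + 724*(-1/31) = 2111/299 - 724/31 = -151035/9269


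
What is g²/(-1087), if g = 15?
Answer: -225/1087 ≈ -0.20699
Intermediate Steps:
g²/(-1087) = 15²/(-1087) = 225*(-1/1087) = -225/1087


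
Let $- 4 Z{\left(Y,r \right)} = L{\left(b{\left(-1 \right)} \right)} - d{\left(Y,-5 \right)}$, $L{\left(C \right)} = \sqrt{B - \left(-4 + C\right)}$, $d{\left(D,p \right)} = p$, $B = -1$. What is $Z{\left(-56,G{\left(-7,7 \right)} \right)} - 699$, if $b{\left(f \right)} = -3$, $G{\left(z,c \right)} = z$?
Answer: $- \frac{2801}{4} - \frac{\sqrt{6}}{4} \approx -700.86$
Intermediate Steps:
$L{\left(C \right)} = \sqrt{3 - C}$ ($L{\left(C \right)} = \sqrt{-1 - \left(-4 + C\right)} = \sqrt{3 - C}$)
$Z{\left(Y,r \right)} = - \frac{5}{4} - \frac{\sqrt{6}}{4}$ ($Z{\left(Y,r \right)} = - \frac{\sqrt{3 - -3} - -5}{4} = - \frac{\sqrt{3 + 3} + 5}{4} = - \frac{\sqrt{6} + 5}{4} = - \frac{5 + \sqrt{6}}{4} = - \frac{5}{4} - \frac{\sqrt{6}}{4}$)
$Z{\left(-56,G{\left(-7,7 \right)} \right)} - 699 = \left(- \frac{5}{4} - \frac{\sqrt{6}}{4}\right) - 699 = - \frac{2801}{4} - \frac{\sqrt{6}}{4}$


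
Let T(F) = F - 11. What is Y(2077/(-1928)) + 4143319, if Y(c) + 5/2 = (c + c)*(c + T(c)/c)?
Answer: 7700694320817/1858592 ≈ 4.1433e+6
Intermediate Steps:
T(F) = -11 + F
Y(c) = -5/2 + 2*c*(c + (-11 + c)/c) (Y(c) = -5/2 + (c + c)*(c + (-11 + c)/c) = -5/2 + (2*c)*(c + (-11 + c)/c) = -5/2 + 2*c*(c + (-11 + c)/c))
Y(2077/(-1928)) + 4143319 = (-49/2 + 2*(2077/(-1928)) + 2*(2077/(-1928))**2) + 4143319 = (-49/2 + 2*(2077*(-1/1928)) + 2*(2077*(-1/1928))**2) + 4143319 = (-49/2 + 2*(-2077/1928) + 2*(-2077/1928)**2) + 4143319 = (-49/2 - 2077/964 + 2*(4313929/3717184)) + 4143319 = (-49/2 - 2077/964 + 4313929/1858592) + 4143319 = -45226031/1858592 + 4143319 = 7700694320817/1858592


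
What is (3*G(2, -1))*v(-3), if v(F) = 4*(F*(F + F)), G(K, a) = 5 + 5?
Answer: 2160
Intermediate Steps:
G(K, a) = 10
v(F) = 8*F² (v(F) = 4*(F*(2*F)) = 4*(2*F²) = 8*F²)
(3*G(2, -1))*v(-3) = (3*10)*(8*(-3)²) = 30*(8*9) = 30*72 = 2160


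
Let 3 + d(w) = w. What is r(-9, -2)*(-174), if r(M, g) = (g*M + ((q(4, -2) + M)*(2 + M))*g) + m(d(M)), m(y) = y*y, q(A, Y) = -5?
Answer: 5916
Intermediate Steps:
d(w) = -3 + w
m(y) = y**2
r(M, g) = (-3 + M)**2 + M*g + g*(-5 + M)*(2 + M) (r(M, g) = (g*M + ((-5 + M)*(2 + M))*g) + (-3 + M)**2 = (M*g + g*(-5 + M)*(2 + M)) + (-3 + M)**2 = (-3 + M)**2 + M*g + g*(-5 + M)*(2 + M))
r(-9, -2)*(-174) = ((-3 - 9)**2 - 10*(-2) - 2*(-9)**2 - 2*(-9)*(-2))*(-174) = ((-12)**2 + 20 - 2*81 - 36)*(-174) = (144 + 20 - 162 - 36)*(-174) = -34*(-174) = 5916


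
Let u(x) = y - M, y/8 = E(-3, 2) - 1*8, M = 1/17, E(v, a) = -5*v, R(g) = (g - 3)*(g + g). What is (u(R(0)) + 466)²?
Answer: 78730129/289 ≈ 2.7242e+5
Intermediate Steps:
R(g) = 2*g*(-3 + g) (R(g) = (-3 + g)*(2*g) = 2*g*(-3 + g))
M = 1/17 ≈ 0.058824
y = 56 (y = 8*(-5*(-3) - 1*8) = 8*(15 - 8) = 8*7 = 56)
u(x) = 951/17 (u(x) = 56 - 1*1/17 = 56 - 1/17 = 951/17)
(u(R(0)) + 466)² = (951/17 + 466)² = (8873/17)² = 78730129/289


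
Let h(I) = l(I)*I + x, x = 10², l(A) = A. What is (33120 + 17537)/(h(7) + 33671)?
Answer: 50657/33820 ≈ 1.4978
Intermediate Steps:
x = 100
h(I) = 100 + I² (h(I) = I*I + 100 = I² + 100 = 100 + I²)
(33120 + 17537)/(h(7) + 33671) = (33120 + 17537)/((100 + 7²) + 33671) = 50657/((100 + 49) + 33671) = 50657/(149 + 33671) = 50657/33820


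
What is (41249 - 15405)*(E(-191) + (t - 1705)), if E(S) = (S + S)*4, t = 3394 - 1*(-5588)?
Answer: 148577156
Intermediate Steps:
t = 8982 (t = 3394 + 5588 = 8982)
E(S) = 8*S (E(S) = (2*S)*4 = 8*S)
(41249 - 15405)*(E(-191) + (t - 1705)) = (41249 - 15405)*(8*(-191) + (8982 - 1705)) = 25844*(-1528 + 7277) = 25844*5749 = 148577156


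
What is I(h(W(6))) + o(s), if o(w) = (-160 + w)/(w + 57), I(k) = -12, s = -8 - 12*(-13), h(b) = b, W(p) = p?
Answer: -2472/205 ≈ -12.059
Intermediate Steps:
s = 148 (s = -8 + 156 = 148)
o(w) = (-160 + w)/(57 + w)
I(h(W(6))) + o(s) = -12 + (-160 + 148)/(57 + 148) = -12 - 12/205 = -2472/205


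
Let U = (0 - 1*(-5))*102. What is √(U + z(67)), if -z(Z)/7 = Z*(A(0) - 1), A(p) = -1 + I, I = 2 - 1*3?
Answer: 3*√213 ≈ 43.784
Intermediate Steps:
I = -1 (I = 2 - 3 = -1)
A(p) = -2 (A(p) = -1 - 1 = -2)
z(Z) = 21*Z (z(Z) = -7*Z*(-2 - 1) = -7*Z*(-3) = -(-21)*Z = 21*Z)
U = 510 (U = (0 + 5)*102 = 5*102 = 510)
√(U + z(67)) = √(510 + 21*67) = √(510 + 1407) = √1917 = 3*√213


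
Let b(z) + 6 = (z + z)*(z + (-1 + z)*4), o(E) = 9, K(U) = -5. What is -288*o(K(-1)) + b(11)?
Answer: -1476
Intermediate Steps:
b(z) = -6 + 2*z*(-4 + 5*z) (b(z) = -6 + (z + z)*(z + (-1 + z)*4) = -6 + (2*z)*(z + (-4 + 4*z)) = -6 + (2*z)*(-4 + 5*z) = -6 + 2*z*(-4 + 5*z))
-288*o(K(-1)) + b(11) = -288*9 + (-6 - 8*11 + 10*11²) = -2592 + (-6 - 88 + 10*121) = -2592 + (-6 - 88 + 1210) = -2592 + 1116 = -1476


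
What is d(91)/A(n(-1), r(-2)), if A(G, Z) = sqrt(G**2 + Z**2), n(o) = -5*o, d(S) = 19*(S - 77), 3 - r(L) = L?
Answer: 133*sqrt(2)/5 ≈ 37.618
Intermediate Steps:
r(L) = 3 - L
d(S) = -1463 + 19*S (d(S) = 19*(-77 + S) = -1463 + 19*S)
d(91)/A(n(-1), r(-2)) = (-1463 + 19*91)/(sqrt((-5*(-1))**2 + (3 - 1*(-2))**2)) = (-1463 + 1729)/(sqrt(5**2 + (3 + 2)**2)) = 266/(sqrt(25 + 5**2)) = 266/(sqrt(25 + 25)) = 266/(sqrt(50)) = 266/((5*sqrt(2))) = 266*(sqrt(2)/10) = 133*sqrt(2)/5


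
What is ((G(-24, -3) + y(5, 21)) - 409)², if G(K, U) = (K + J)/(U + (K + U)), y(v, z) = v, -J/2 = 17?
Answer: 36372961/225 ≈ 1.6166e+5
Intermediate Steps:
J = -34 (J = -2*17 = -34)
G(K, U) = (-34 + K)/(K + 2*U) (G(K, U) = (K - 34)/(U + (K + U)) = (-34 + K)/(K + 2*U))
((G(-24, -3) + y(5, 21)) - 409)² = (((-34 - 24)/(-24 + 2*(-3)) + 5) - 409)² = ((-58/(-24 - 6) + 5) - 409)² = ((-58/(-30) + 5) - 409)² = ((-1/30*(-58) + 5) - 409)² = ((29/15 + 5) - 409)² = (104/15 - 409)² = (-6031/15)² = 36372961/225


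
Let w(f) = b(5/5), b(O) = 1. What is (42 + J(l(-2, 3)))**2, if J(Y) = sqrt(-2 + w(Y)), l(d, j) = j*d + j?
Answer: (42 + I)**2 ≈ 1763.0 + 84.0*I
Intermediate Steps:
w(f) = 1
l(d, j) = j + d*j (l(d, j) = d*j + j = j + d*j)
J(Y) = I (J(Y) = sqrt(-2 + 1) = sqrt(-1) = I)
(42 + J(l(-2, 3)))**2 = (42 + I)**2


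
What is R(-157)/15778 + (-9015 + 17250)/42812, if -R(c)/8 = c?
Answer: 13121693/48249124 ≈ 0.27196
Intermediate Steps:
R(c) = -8*c
R(-157)/15778 + (-9015 + 17250)/42812 = -8*(-157)/15778 + (-9015 + 17250)/42812 = 1256*(1/15778) + 8235*(1/42812) = 628/7889 + 8235/42812 = 13121693/48249124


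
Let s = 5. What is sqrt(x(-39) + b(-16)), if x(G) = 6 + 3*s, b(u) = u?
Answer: sqrt(5) ≈ 2.2361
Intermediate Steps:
x(G) = 21 (x(G) = 6 + 3*5 = 6 + 15 = 21)
sqrt(x(-39) + b(-16)) = sqrt(21 - 16) = sqrt(5)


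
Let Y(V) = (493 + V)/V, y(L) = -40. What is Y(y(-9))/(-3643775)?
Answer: 453/145751000 ≈ 3.1080e-6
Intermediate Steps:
Y(V) = (493 + V)/V
Y(y(-9))/(-3643775) = ((493 - 40)/(-40))/(-3643775) = -1/40*453*(-1/3643775) = -453/40*(-1/3643775) = 453/145751000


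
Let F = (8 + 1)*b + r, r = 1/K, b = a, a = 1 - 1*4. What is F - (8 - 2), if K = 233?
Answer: -7688/233 ≈ -32.996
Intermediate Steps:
a = -3 (a = 1 - 4 = -3)
b = -3
r = 1/233 ≈ 0.0042918
F = -6290/233 (F = (8 + 1)*(-3) + 1/233 = 9*(-3) + 1/233 = -27 + 1/233 = -6290/233 ≈ -26.996)
F - (8 - 2) = -6290/233 - (8 - 2) = -6290/233 - 1*6 = -6290/233 - 6 = -7688/233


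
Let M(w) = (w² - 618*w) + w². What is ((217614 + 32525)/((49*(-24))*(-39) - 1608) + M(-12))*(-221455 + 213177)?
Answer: -1412220024457/22128 ≈ -6.3820e+7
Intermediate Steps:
M(w) = -618*w + 2*w²
((217614 + 32525)/((49*(-24))*(-39) - 1608) + M(-12))*(-221455 + 213177) = ((217614 + 32525)/((49*(-24))*(-39) - 1608) + 2*(-12)*(-309 - 12))*(-221455 + 213177) = (250139/(-1176*(-39) - 1608) + 2*(-12)*(-321))*(-8278) = (250139/(45864 - 1608) + 7704)*(-8278) = (250139/44256 + 7704)*(-8278) = (341198363/44256)*(-8278) = -1412220024457/22128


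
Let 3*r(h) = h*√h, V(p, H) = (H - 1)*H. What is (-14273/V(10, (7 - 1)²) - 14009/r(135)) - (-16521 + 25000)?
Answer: -1528259/180 - 14009*√15/2025 ≈ -8517.1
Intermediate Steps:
V(p, H) = H*(-1 + H) (V(p, H) = (-1 + H)*H = H*(-1 + H))
r(h) = h^(3/2)/3 (r(h) = (h*√h)/3 = h^(3/2)/3)
(-14273/V(10, (7 - 1)²) - 14009/r(135)) - (-16521 + 25000) = (-14273*1/((-1 + (7 - 1)²)*(7 - 1)²) - 14009*√15/2025) - (-16521 + 25000) = (-14273*1/(36*(-1 + 6²)) - 14009*√15/2025) - 1*8479 = (-14273*1/(36*(-1 + 36)) - 14009*√15/2025) - 8479 = (-14273/(36*35) - 14009*√15/2025) - 8479 = (-14273/1260 - 14009*√15/2025) - 8479 = (-14273*1/1260 - 14009*√15/2025) - 8479 = (-2039/180 - 14009*√15/2025) - 8479 = -1528259/180 - 14009*√15/2025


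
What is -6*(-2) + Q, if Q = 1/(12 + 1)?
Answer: 157/13 ≈ 12.077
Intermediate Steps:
Q = 1/13 ≈ 0.076923
-6*(-2) + Q = -6*(-2) + 1/13 = 12 + 1/13 = 157/13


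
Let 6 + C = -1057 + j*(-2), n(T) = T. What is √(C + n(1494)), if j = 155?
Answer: 11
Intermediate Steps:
C = -1373 (C = -6 + (-1057 + 155*(-2)) = -6 + (-1057 - 310) = -6 - 1367 = -1373)
√(C + n(1494)) = √(-1373 + 1494) = √121 = 11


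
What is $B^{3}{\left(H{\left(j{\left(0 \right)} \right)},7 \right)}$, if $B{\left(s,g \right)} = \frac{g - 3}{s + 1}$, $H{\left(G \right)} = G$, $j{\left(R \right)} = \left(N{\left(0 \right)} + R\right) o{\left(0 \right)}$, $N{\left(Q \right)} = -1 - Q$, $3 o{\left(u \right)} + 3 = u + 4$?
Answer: $216$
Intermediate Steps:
$o{\left(u \right)} = \frac{1}{3} + \frac{u}{3}$ ($o{\left(u \right)} = -1 + \frac{u + 4}{3} = -1 + \frac{4 + u}{3} = -1 + \left(\frac{4}{3} + \frac{u}{3}\right) = \frac{1}{3} + \frac{u}{3}$)
$j{\left(R \right)} = - \frac{1}{3} + \frac{R}{3}$ ($j{\left(R \right)} = \left(\left(-1 - 0\right) + R\right) \left(\frac{1}{3} + \frac{1}{3} \cdot 0\right) = \left(\left(-1 + 0\right) + R\right) \left(\frac{1}{3} + 0\right) = \left(-1 + R\right) \frac{1}{3} = - \frac{1}{3} + \frac{R}{3}$)
$B{\left(s,g \right)} = \frac{-3 + g}{1 + s}$
$B^{3}{\left(H{\left(j{\left(0 \right)} \right)},7 \right)} = \left(\frac{-3 + 7}{1 + \left(- \frac{1}{3} + \frac{1}{3} \cdot 0\right)}\right)^{3} = \left(\frac{1}{1 + \left(- \frac{1}{3} + 0\right)} 4\right)^{3} = \left(\frac{1}{1 - \frac{1}{3}} \cdot 4\right)^{3} = \left(\frac{1}{\frac{2}{3}} \cdot 4\right)^{3} = \left(\frac{3}{2} \cdot 4\right)^{3} = 6^{3} = 216$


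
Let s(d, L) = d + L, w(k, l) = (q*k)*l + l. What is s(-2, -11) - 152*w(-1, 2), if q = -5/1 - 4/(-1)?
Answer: -621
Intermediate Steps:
q = -1 (q = -5*1 - 4*(-1) = -5 + 4 = -1)
w(k, l) = l - k*l (w(k, l) = (-k)*l + l = -k*l + l = l - k*l)
s(d, L) = L + d
s(-2, -11) - 152*w(-1, 2) = (-11 - 2) - 304*(1 - 1*(-1)) = -13 - 304*(1 + 1) = -13 - 304*2 = -13 - 152*4 = -13 - 608 = -621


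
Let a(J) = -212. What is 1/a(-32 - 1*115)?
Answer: -1/212 ≈ -0.0047170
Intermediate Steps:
1/a(-32 - 1*115) = 1/(-212) = -1/212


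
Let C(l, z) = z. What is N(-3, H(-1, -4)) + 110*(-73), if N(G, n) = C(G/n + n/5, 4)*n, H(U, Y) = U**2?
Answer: -8026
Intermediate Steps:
N(G, n) = 4*n
N(-3, H(-1, -4)) + 110*(-73) = 4*(-1)**2 + 110*(-73) = 4*1 - 8030 = 4 - 8030 = -8026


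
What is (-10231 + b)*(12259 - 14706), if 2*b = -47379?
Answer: 166006927/2 ≈ 8.3003e+7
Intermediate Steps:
b = -47379/2 (b = (½)*(-47379) = -47379/2 ≈ -23690.)
(-10231 + b)*(12259 - 14706) = (-10231 - 47379/2)*(12259 - 14706) = -67841/2*(-2447) = 166006927/2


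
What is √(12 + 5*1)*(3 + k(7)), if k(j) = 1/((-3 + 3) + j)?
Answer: 22*√17/7 ≈ 12.958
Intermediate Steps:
k(j) = 1/j (k(j) = 1/(0 + j) = 1/j)
√(12 + 5*1)*(3 + k(7)) = √(12 + 5*1)*(3 + 1/7) = √(12 + 5)*(3 + ⅐) = √17*(22/7) = 22*√17/7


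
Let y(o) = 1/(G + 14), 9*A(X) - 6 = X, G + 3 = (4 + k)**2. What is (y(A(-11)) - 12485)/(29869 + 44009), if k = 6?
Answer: -692917/4100229 ≈ -0.16899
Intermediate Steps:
G = 97 (G = -3 + (4 + 6)**2 = -3 + 10**2 = -3 + 100 = 97)
A(X) = 2/3 + X/9
y(o) = 1/111 (y(o) = 1/(97 + 14) = 1/111)
(y(A(-11)) - 12485)/(29869 + 44009) = (1/111 - 12485)/(29869 + 44009) = -1385834/111/73878 = -1385834/111*1/73878 = -692917/4100229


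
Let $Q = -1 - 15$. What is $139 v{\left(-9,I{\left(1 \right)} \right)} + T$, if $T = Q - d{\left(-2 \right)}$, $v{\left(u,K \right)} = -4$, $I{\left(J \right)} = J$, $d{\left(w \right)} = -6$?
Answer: $-566$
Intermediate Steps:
$Q = -16$ ($Q = -1 - 15 = -16$)
$T = -10$ ($T = -16 - -6 = -16 + 6 = -10$)
$139 v{\left(-9,I{\left(1 \right)} \right)} + T = 139 \left(-4\right) - 10 = -556 - 10 = -566$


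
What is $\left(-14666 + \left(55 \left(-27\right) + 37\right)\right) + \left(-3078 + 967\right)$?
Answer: $-18225$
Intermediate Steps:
$\left(-14666 + \left(55 \left(-27\right) + 37\right)\right) + \left(-3078 + 967\right) = \left(-14666 + \left(-1485 + 37\right)\right) - 2111 = \left(-14666 - 1448\right) - 2111 = -16114 - 2111 = -18225$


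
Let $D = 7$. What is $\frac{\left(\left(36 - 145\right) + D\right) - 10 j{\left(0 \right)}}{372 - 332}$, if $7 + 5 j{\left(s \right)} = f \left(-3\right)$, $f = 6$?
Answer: $- \frac{13}{10} \approx -1.3$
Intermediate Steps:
$j{\left(s \right)} = -5$ ($j{\left(s \right)} = - \frac{7}{5} + \frac{6 \left(-3\right)}{5} = - \frac{7}{5} + \frac{1}{5} \left(-18\right) = - \frac{7}{5} - \frac{18}{5} = -5$)
$\frac{\left(\left(36 - 145\right) + D\right) - 10 j{\left(0 \right)}}{372 - 332} = \frac{\left(\left(36 - 145\right) + 7\right) + \left(0 - -50\right)}{372 - 332} = \frac{\left(-109 + 7\right) + \left(0 + 50\right)}{40} = \left(-102 + 50\right) \frac{1}{40} = \left(-52\right) \frac{1}{40} = - \frac{13}{10}$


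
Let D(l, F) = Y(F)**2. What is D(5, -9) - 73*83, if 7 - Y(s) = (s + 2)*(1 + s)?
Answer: -3658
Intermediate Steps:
Y(s) = 7 - (1 + s)*(2 + s) (Y(s) = 7 - (s + 2)*(1 + s) = 7 - (2 + s)*(1 + s) = 7 - (1 + s)*(2 + s))
D(l, F) = (5 - F**2 - 3*F)**2
D(5, -9) - 73*83 = (-5 + (-9)**2 + 3*(-9))**2 - 73*83 = (-5 + 81 - 27)**2 - 6059 = 49**2 - 6059 = 2401 - 6059 = -3658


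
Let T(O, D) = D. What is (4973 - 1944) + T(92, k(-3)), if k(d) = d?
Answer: 3026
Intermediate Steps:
(4973 - 1944) + T(92, k(-3)) = (4973 - 1944) - 3 = 3029 - 3 = 3026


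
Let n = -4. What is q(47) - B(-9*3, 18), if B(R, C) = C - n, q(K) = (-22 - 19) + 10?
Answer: -53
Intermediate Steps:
q(K) = -31 (q(K) = -41 + 10 = -31)
B(R, C) = 4 + C (B(R, C) = C - 1*(-4) = C + 4 = 4 + C)
q(47) - B(-9*3, 18) = -31 - (4 + 18) = -31 - 1*22 = -31 - 22 = -53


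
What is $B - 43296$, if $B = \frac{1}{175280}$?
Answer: $- \frac{7588922879}{175280} \approx -43296.0$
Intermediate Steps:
$B = \frac{1}{175280} \approx 5.7052 \cdot 10^{-6}$
$B - 43296 = \frac{1}{175280} - 43296 = - \frac{7588922879}{175280}$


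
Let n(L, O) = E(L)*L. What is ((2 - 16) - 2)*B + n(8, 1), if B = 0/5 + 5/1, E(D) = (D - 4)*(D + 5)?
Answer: 336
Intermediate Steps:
E(D) = (-4 + D)*(5 + D)
B = 5 (B = 0*(⅕) + 5*1 = 0 + 5 = 5)
n(L, O) = L*(-20 + L + L²) (n(L, O) = (-20 + L + L²)*L = L*(-20 + L + L²))
((2 - 16) - 2)*B + n(8, 1) = ((2 - 16) - 2)*5 + 8*(-20 + 8 + 8²) = (-14 - 2)*5 + 8*(-20 + 8 + 64) = -16*5 + 8*52 = -80 + 416 = 336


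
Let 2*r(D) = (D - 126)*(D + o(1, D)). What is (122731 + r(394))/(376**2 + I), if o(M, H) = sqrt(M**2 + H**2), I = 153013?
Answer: 175527/294389 + 134*sqrt(155237)/294389 ≈ 0.77558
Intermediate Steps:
o(M, H) = sqrt(H**2 + M**2)
r(D) = (-126 + D)*(D + sqrt(1 + D**2))/2 (r(D) = ((D - 126)*(D + sqrt(D**2 + 1**2)))/2 = ((-126 + D)*(D + sqrt(D**2 + 1)))/2 = ((-126 + D)*(D + sqrt(1 + D**2)))/2 = (-126 + D)*(D + sqrt(1 + D**2))/2)
(122731 + r(394))/(376**2 + I) = (122731 + ((1/2)*394**2 - 63*394 - 63*sqrt(1 + 394**2) + (1/2)*394*sqrt(1 + 394**2)))/(376**2 + 153013) = (122731 + ((1/2)*155236 - 24822 - 63*sqrt(1 + 155236) + (1/2)*394*sqrt(1 + 155236)))/(141376 + 153013) = (122731 + (77618 - 24822 - 63*sqrt(155237) + (1/2)*394*sqrt(155237)))/294389 = (122731 + (77618 - 24822 - 63*sqrt(155237) + 197*sqrt(155237)))*(1/294389) = (122731 + (52796 + 134*sqrt(155237)))*(1/294389) = (175527 + 134*sqrt(155237))*(1/294389) = 175527/294389 + 134*sqrt(155237)/294389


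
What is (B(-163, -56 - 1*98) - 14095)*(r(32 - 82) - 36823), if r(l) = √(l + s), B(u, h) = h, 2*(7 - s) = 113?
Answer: 524690927 - 14249*I*√398/2 ≈ 5.2469e+8 - 1.4213e+5*I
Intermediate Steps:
s = -99/2 (s = 7 - ½*113 = 7 - 113/2 = -99/2 ≈ -49.500)
r(l) = √(-99/2 + l) (r(l) = √(l - 99/2) = √(-99/2 + l))
(B(-163, -56 - 1*98) - 14095)*(r(32 - 82) - 36823) = ((-56 - 1*98) - 14095)*(√(-198 + 4*(32 - 82))/2 - 36823) = ((-56 - 98) - 14095)*(√(-198 + 4*(-50))/2 - 36823) = (-154 - 14095)*(√(-198 - 200)/2 - 36823) = -14249*(√(-398)/2 - 36823) = -14249*((I*√398)/2 - 36823) = -14249*(I*√398/2 - 36823) = -14249*(-36823 + I*√398/2) = 524690927 - 14249*I*√398/2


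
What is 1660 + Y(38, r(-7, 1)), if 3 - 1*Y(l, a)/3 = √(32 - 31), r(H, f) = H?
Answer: 1666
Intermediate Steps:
Y(l, a) = 6 (Y(l, a) = 9 - 3*√(32 - 31) = 9 - 3*√1 = 9 - 3*1 = 9 - 3 = 6)
1660 + Y(38, r(-7, 1)) = 1660 + 6 = 1666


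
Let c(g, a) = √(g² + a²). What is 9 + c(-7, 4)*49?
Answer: 9 + 49*√65 ≈ 404.05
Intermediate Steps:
c(g, a) = √(a² + g²)
9 + c(-7, 4)*49 = 9 + √(4² + (-7)²)*49 = 9 + √(16 + 49)*49 = 9 + √65*49 = 9 + 49*√65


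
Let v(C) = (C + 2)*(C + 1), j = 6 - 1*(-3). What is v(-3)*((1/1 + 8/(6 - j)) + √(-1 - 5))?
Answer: -10/3 + 2*I*√6 ≈ -3.3333 + 4.899*I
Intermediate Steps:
j = 9 (j = 6 + 3 = 9)
v(C) = (1 + C)*(2 + C) (v(C) = (2 + C)*(1 + C) = (1 + C)*(2 + C))
v(-3)*((1/1 + 8/(6 - j)) + √(-1 - 5)) = (2 + (-3)² + 3*(-3))*((1/1 + 8/(6 - 1*9)) + √(-1 - 5)) = (2 + 9 - 9)*((1*1 + 8/(6 - 9)) + √(-6)) = 2*((1 + 8/(-3)) + I*√6) = 2*((1 + 8*(-⅓)) + I*√6) = 2*((1 - 8/3) + I*√6) = 2*(-5/3 + I*√6) = -10/3 + 2*I*√6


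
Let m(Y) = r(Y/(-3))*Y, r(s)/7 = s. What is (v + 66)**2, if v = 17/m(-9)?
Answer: 155176849/35721 ≈ 4344.1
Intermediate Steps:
r(s) = 7*s
m(Y) = -7*Y**2/3 (m(Y) = (7*(Y/(-3)))*Y = (7*(Y*(-1/3)))*Y = (7*(-Y/3))*Y = (-7*Y/3)*Y = -7*Y**2/3)
v = -17/189 (v = 17/((-7/3*(-9)**2)) = 17/((-7/3*81)) = 17/(-189) = 17*(-1/189) = -17/189 ≈ -0.089947)
(v + 66)**2 = (-17/189 + 66)**2 = (12457/189)**2 = 155176849/35721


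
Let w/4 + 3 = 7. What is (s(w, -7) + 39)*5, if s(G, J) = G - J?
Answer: 310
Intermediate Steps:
w = 16 (w = -12 + 4*7 = -12 + 28 = 16)
(s(w, -7) + 39)*5 = ((16 - 1*(-7)) + 39)*5 = ((16 + 7) + 39)*5 = (23 + 39)*5 = 62*5 = 310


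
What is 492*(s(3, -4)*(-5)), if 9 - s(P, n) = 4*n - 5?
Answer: -73800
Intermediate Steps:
s(P, n) = 14 - 4*n (s(P, n) = 9 - (4*n - 5) = 9 - (-5 + 4*n) = 9 + (5 - 4*n) = 14 - 4*n)
492*(s(3, -4)*(-5)) = 492*((14 - 4*(-4))*(-5)) = 492*((14 + 16)*(-5)) = 492*(30*(-5)) = 492*(-150) = -73800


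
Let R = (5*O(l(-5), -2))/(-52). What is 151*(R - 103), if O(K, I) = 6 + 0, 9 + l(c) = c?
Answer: -406643/26 ≈ -15640.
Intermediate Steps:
l(c) = -9 + c
O(K, I) = 6
R = -15/26 (R = (5*6)/(-52) = 30*(-1/52) = -15/26 ≈ -0.57692)
151*(R - 103) = 151*(-15/26 - 103) = 151*(-2693/26) = -406643/26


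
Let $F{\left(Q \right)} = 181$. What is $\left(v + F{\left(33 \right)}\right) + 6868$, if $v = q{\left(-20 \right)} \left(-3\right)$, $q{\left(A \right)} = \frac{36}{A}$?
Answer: $\frac{35272}{5} \approx 7054.4$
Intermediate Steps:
$v = \frac{27}{5}$ ($v = \frac{36}{-20} \left(-3\right) = 36 \left(- \frac{1}{20}\right) \left(-3\right) = \left(- \frac{9}{5}\right) \left(-3\right) = \frac{27}{5} \approx 5.4$)
$\left(v + F{\left(33 \right)}\right) + 6868 = \left(\frac{27}{5} + 181\right) + 6868 = \frac{932}{5} + 6868 = \frac{35272}{5}$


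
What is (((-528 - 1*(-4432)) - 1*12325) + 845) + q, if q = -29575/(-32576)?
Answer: -246766201/32576 ≈ -7575.1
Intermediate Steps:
q = 29575/32576 (q = -29575*(-1/32576) = 29575/32576 ≈ 0.90788)
(((-528 - 1*(-4432)) - 1*12325) + 845) + q = (((-528 - 1*(-4432)) - 1*12325) + 845) + 29575/32576 = (((-528 + 4432) - 12325) + 845) + 29575/32576 = ((3904 - 12325) + 845) + 29575/32576 = (-8421 + 845) + 29575/32576 = -7576 + 29575/32576 = -246766201/32576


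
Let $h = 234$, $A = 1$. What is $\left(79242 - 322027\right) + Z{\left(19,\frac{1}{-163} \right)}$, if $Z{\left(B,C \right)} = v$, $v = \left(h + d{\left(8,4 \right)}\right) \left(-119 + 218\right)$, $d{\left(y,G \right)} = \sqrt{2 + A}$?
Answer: $-219619 + 99 \sqrt{3} \approx -2.1945 \cdot 10^{5}$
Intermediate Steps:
$d{\left(y,G \right)} = \sqrt{3}$ ($d{\left(y,G \right)} = \sqrt{2 + 1} = \sqrt{3}$)
$v = 23166 + 99 \sqrt{3}$ ($v = \left(234 + \sqrt{3}\right) \left(-119 + 218\right) = \left(234 + \sqrt{3}\right) 99 = 23166 + 99 \sqrt{3} \approx 23337.0$)
$Z{\left(B,C \right)} = 23166 + 99 \sqrt{3}$
$\left(79242 - 322027\right) + Z{\left(19,\frac{1}{-163} \right)} = \left(79242 - 322027\right) + \left(23166 + 99 \sqrt{3}\right) = -242785 + \left(23166 + 99 \sqrt{3}\right) = -219619 + 99 \sqrt{3}$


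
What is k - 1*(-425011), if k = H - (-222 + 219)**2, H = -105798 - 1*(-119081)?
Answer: 438285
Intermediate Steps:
H = 13283 (H = -105798 + 119081 = 13283)
k = 13274 (k = 13283 - (-222 + 219)**2 = 13283 - 1*(-3)**2 = 13283 - 1*9 = 13283 - 9 = 13274)
k - 1*(-425011) = 13274 - 1*(-425011) = 13274 + 425011 = 438285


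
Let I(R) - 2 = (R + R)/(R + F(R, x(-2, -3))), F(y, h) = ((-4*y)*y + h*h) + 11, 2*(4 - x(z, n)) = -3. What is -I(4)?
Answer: -118/75 ≈ -1.5733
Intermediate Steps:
x(z, n) = 11/2 (x(z, n) = 4 - 1/2*(-3) = 4 + 3/2 = 11/2)
F(y, h) = 11 + h**2 - 4*y**2 (F(y, h) = (-4*y**2 + h**2) + 11 = (h**2 - 4*y**2) + 11 = 11 + h**2 - 4*y**2)
I(R) = 2 + 2*R/(165/4 + R - 4*R**2) (I(R) = 2 + (R + R)/(R + (11 + (11/2)**2 - 4*R**2)) = 2 + (2*R)/(R + (11 + 121/4 - 4*R**2)) = 2 + (2*R)/(R + (165/4 - 4*R**2)) = 2 + (2*R)/(165/4 + R - 4*R**2) = 2 + 2*R/(165/4 + R - 4*R**2))
-I(4) = -2*(165 - 16*4**2 + 8*4)/(165 - 16*4**2 + 4*4) = -2*(165 - 16*16 + 32)/(165 - 16*16 + 16) = -2*(165 - 256 + 32)/(165 - 256 + 16) = -2*(-59)/(-75) = -2*(-1)*(-59)/75 = -1*118/75 = -118/75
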